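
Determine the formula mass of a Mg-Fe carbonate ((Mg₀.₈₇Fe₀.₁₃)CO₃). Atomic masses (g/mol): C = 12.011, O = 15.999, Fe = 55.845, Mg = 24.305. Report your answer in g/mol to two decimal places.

The formula mass is the sum 0.87×24.305 + 0.13×55.845 + 1×12.011 + 3×15.999.

88.41 g/mol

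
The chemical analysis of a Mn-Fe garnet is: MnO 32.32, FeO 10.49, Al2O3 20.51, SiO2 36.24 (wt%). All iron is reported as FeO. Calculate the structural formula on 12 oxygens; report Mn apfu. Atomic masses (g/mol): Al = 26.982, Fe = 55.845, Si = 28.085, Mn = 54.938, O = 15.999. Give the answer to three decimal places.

2.267 Mn apfu

32.32 wt% MnO ÷ 70.937 g/mol = 0.45562 mol, giving 0.45562 Mn and 0.45562 O.
10.49 wt% FeO ÷ 71.844 g/mol = 0.14601 mol, giving 0.14601 Fe and 0.14601 O.
20.51 wt% Al2O3 ÷ 101.961 g/mol = 0.20116 mol, giving 0.40232 Al and 0.60348 O.
36.24 wt% SiO2 ÷ 60.083 g/mol = 0.60317 mol, giving 0.60317 Si and 1.20634 O.
Oxygen sums to 2.41145; scaling by 12/2.41145 = 4.97626 puts the formula on 12 O.
Mn: 0.45562 × 4.97626 = 2.267 atoms per formula unit.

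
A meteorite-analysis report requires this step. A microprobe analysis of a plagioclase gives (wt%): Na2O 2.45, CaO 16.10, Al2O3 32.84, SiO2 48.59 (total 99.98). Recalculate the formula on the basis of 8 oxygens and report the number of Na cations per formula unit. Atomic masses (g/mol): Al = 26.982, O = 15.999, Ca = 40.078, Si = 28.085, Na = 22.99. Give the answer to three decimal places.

2.45 wt% Na2O ÷ 61.979 g/mol = 0.03953 mol, giving 0.07906 Na and 0.03953 O.
16.10 wt% CaO ÷ 56.077 g/mol = 0.28711 mol, giving 0.28711 Ca and 0.28711 O.
32.84 wt% Al2O3 ÷ 101.961 g/mol = 0.32208 mol, giving 0.64416 Al and 0.96624 O.
48.59 wt% SiO2 ÷ 60.083 g/mol = 0.80871 mol, giving 0.80871 Si and 1.61742 O.
Oxygen sums to 2.91030; scaling by 8/2.91030 = 2.74886 puts the formula on 8 O.
Na: 0.07906 × 2.74886 = 0.217 atoms per formula unit.

0.217 Na apfu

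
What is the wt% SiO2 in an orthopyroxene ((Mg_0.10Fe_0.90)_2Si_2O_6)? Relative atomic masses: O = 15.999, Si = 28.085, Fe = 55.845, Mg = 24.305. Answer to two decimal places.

46.66 wt%

Formula mass = 257.546 g/mol.
2 Si → 2.0000 mol SiO2 per formula unit; M(SiO2) = 60.083, so SiO2 mass = 120.166 g.
120.166/257.546 × 100 = 46.66 wt%.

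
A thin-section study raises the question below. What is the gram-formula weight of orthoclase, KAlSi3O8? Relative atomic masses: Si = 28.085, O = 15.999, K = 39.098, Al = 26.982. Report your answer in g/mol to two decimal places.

The formula mass is the sum 1×39.098 + 1×26.982 + 3×28.085 + 8×15.999.

278.33 g/mol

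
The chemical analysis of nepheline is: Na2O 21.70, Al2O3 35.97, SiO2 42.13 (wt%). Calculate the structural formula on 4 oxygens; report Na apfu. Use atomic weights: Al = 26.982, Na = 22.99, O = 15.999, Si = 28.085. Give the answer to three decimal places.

Na2O (M=61.979): mol = 0.35012; Na = 0.70024, O = 0.35012.
Al2O3 (M=101.961): mol = 0.35278; Al = 0.70556, O = 1.05834.
SiO2 (M=60.083): mol = 0.70120; Si = 0.70120, O = 1.40240.
ΣO = 2.81086; factor = 4/ΣO = 1.42305.
Na apfu = 0.70024 × 1.42305 = 0.996.

0.996 Na apfu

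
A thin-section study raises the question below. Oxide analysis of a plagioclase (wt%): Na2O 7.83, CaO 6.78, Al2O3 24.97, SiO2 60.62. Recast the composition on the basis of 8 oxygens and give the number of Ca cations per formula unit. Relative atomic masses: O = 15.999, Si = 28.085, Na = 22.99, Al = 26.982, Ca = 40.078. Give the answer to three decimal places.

0.322 Ca apfu

Na2O: 7.83/61.979 = 0.12633 mol → 0.25266 mol Na, 0.12633 mol O.
CaO: 6.78/56.077 = 0.12091 mol → 0.12091 mol Ca, 0.12091 mol O.
Al2O3: 24.97/101.961 = 0.24490 mol → 0.48980 mol Al, 0.73470 mol O.
SiO2: 60.62/60.083 = 1.00894 mol → 1.00894 mol Si, 2.01788 mol O.
Total oxygen = 2.99982 mol. Normalization factor = 8/2.99982 = 2.66683.
Ca per 8 O = 0.12091 × 2.66683 = 0.322.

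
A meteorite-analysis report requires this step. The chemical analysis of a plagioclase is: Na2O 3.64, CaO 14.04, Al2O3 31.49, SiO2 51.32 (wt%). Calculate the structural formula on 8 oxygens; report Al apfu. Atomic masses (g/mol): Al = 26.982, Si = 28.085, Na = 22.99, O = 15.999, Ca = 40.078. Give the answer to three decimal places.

Na2O (M=61.979): mol = 0.05873; Na = 0.11746, O = 0.05873.
CaO (M=56.077): mol = 0.25037; Ca = 0.25037, O = 0.25037.
Al2O3 (M=101.961): mol = 0.30884; Al = 0.61768, O = 0.92652.
SiO2 (M=60.083): mol = 0.85415; Si = 0.85415, O = 1.70830.
ΣO = 2.94392; factor = 8/ΣO = 2.71747.
Al apfu = 0.61768 × 2.71747 = 1.679.

1.679 Al apfu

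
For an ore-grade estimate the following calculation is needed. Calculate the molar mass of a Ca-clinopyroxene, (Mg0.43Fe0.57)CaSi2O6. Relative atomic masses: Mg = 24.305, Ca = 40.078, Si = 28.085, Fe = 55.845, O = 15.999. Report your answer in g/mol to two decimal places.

M = 0.43(24.305) + 0.57(55.845) + 1(40.078) + 2(28.085) + 6(15.999)

234.52 g/mol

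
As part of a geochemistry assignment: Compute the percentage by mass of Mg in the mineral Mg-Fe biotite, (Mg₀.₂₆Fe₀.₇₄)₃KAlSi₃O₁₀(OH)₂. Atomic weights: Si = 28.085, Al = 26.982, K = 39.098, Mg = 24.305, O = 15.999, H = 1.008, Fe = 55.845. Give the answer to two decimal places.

3.89 mass %

M((Mg₀.₂₆Fe₀.₇₄)₃KAlSi₃O₁₀(OH)₂) = 487.273 g/mol.
Mg contributes 0.78 × 24.305 = 18.958 g per mole.
18.958/487.273 = 0.0389 → 3.89%.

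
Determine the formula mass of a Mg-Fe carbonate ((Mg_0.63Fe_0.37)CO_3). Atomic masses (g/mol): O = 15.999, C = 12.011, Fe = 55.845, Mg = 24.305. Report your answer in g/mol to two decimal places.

95.98 g/mol

M = 0.63*24.305 + 0.37*55.845 + 1*12.011 + 3*15.999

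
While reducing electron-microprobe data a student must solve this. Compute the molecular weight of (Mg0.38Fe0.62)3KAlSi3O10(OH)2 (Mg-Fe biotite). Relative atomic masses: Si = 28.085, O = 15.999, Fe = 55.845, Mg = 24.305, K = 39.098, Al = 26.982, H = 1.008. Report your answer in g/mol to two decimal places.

475.92 g/mol

The formula mass is the sum 1.14(24.305) + 1.86(55.845) + 1(39.098) + 1(26.982) + 3(28.085) + 12(15.999) + 2(1.008).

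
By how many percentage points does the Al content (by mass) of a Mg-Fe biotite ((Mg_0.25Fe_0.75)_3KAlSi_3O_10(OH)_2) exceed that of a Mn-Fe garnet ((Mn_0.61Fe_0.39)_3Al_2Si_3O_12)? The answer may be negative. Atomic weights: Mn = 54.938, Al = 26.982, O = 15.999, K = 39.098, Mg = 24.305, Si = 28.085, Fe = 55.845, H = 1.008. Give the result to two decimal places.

-5.35 percentage points

First mineral: 26.982 g Al in 488.219 g formula = 5.53 wt% Al.
Second mineral: 53.964 g Al in 496.082 g formula = 10.88 wt% Al.
5.53% − 10.88% gives a difference of -5.35 percentage points.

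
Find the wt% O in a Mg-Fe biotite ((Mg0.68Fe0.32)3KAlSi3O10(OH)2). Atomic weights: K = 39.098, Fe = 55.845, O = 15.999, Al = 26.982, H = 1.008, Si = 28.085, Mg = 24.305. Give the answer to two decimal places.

42.90 wt%

Molar mass of (Mg0.68Fe0.32)3KAlSi3O10(OH)2: 2.04×24.305 + 0.96×55.845 + 1×39.098 + 1×26.982 + 3×28.085 + 12×15.999 + 2×1.008 = 447.532 g/mol.
Mass of O per formula unit: 12 × 15.999 = 191.988 g.
Weight fraction O = 191.988 / 447.532 = 0.4290.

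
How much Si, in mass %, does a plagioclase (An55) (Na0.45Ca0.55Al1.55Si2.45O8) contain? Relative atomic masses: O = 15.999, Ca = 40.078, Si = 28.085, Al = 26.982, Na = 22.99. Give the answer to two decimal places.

M(Na0.45Ca0.55Al1.55Si2.45O8) = 271.011 g/mol.
Si contributes 2.45 × 28.085 = 68.808 g per mole.
68.808/271.011 = 0.2539 → 25.39%.

25.39 mass %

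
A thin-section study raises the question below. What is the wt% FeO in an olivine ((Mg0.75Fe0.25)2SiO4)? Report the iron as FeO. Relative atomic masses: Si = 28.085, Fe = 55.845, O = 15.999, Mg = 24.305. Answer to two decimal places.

22.96 wt%

Molar mass of (Mg0.75Fe0.25)2SiO4 = 1.50*24.305 + 0.50*55.845 + 1*28.085 + 4*15.999 = 156.461 g/mol.
Each formula unit contains 0.50 Fe, equivalent to 0.50/1 = 0.5000 mol FeO.
M(FeO) = 1×55.845 + 1×15.999 = 71.844 g/mol.
Mass of FeO per formula unit = 0.5000 × 71.844 = 35.922 g.
FeO wt% = 35.922 / 156.461 × 100 = 22.96%.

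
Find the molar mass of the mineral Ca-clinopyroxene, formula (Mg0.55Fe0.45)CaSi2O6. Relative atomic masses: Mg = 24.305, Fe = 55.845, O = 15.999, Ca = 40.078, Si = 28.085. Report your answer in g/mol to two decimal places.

The formula mass is the sum 0.55(24.305) + 0.45(55.845) + 1(40.078) + 2(28.085) + 6(15.999).

230.74 g/mol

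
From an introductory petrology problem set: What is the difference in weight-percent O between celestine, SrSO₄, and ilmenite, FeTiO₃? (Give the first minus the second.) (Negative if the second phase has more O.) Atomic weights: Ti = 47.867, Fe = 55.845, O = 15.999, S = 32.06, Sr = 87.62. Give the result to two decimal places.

3.20 percentage points

M(SrSO₄) = 183.676 g/mol, so wt% O = 63.996/183.676 × 100 = 34.84%.
M(FeTiO₃) = 151.709 g/mol, so wt% O = 47.997/151.709 × 100 = 31.64%.
34.84 − 31.64 = 3.20 pp.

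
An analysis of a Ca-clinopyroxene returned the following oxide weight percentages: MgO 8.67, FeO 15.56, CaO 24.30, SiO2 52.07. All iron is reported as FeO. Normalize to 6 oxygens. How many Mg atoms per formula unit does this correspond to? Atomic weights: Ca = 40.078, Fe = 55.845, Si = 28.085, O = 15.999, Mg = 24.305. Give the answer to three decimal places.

0.497 Mg apfu

MgO: 8.67/40.304 = 0.21512 mol → 0.21512 mol Mg, 0.21512 mol O.
FeO: 15.56/71.844 = 0.21658 mol → 0.21658 mol Fe, 0.21658 mol O.
CaO: 24.30/56.077 = 0.43333 mol → 0.43333 mol Ca, 0.43333 mol O.
SiO2: 52.07/60.083 = 0.86663 mol → 0.86663 mol Si, 1.73326 mol O.
Total oxygen = 2.59829 mol. Normalization factor = 6/2.59829 = 2.30921.
Mg per 6 O = 0.21512 × 2.30921 = 0.497.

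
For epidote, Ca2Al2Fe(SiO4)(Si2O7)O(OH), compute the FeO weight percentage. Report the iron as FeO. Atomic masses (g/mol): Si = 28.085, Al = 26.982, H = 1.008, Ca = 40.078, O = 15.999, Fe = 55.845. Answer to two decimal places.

14.87 wt%

Molar mass of Ca2Al2Fe(SiO4)(Si2O7)O(OH) = 2×40.078 + 2×26.982 + 1×55.845 + 3×28.085 + 13×15.999 + 1×1.008 = 483.215 g/mol.
Each formula unit contains 1 Fe, equivalent to 1/1 = 1.0000 mol FeO.
M(FeO) = 1×55.845 + 1×15.999 = 71.844 g/mol.
Mass of FeO per formula unit = 1.0000 × 71.844 = 71.844 g.
FeO wt% = 71.844 / 483.215 × 100 = 14.87%.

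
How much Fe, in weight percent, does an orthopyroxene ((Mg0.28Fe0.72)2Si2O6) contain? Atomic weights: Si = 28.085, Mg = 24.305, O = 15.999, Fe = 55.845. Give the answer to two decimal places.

Formula mass = 0.56×24.305 + 1.44×55.845 + 2×28.085 + 6×15.999 = 246.192 g/mol, of which 80.417 g is Fe.
So Fe makes up 80.417/246.192 = 0.3266 of the mass, i.e. 32.66%.

32.66 weight percent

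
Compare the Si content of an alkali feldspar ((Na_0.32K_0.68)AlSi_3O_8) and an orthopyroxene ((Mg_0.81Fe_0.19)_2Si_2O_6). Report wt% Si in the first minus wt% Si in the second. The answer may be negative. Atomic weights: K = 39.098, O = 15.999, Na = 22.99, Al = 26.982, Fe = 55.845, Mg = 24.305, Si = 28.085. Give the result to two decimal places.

4.44 percentage points

M((Na_0.32K_0.68)AlSi_3O_8) = 273.172 g/mol, so wt% Si = 84.255/273.172 × 100 = 30.84%.
M((Mg_0.81Fe_0.19)_2Si_2O_6) = 212.759 g/mol, so wt% Si = 56.170/212.759 × 100 = 26.40%.
30.84 − 26.40 = 4.44 pp.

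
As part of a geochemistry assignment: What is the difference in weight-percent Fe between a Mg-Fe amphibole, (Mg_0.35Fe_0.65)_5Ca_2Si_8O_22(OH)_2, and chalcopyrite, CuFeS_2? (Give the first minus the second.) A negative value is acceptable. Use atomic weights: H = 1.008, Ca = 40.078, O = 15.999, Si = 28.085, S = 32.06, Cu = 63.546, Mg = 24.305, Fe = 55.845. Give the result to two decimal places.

-10.59 percentage points

First mineral: 181.496 g Fe in 914.858 g formula = 19.84 wt% Fe.
Second mineral: 55.845 g Fe in 183.511 g formula = 30.43 wt% Fe.
19.84% − 30.43% gives a difference of -10.59 percentage points.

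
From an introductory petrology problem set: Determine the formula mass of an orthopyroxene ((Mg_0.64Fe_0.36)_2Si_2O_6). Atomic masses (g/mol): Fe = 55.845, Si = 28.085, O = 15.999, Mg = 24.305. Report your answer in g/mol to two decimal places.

The formula mass is the sum 1.28·24.305 + 0.72·55.845 + 2·28.085 + 6·15.999.

223.48 g/mol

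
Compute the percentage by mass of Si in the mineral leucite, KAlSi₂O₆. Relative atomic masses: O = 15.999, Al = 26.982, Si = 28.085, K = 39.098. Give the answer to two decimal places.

25.74 weight percent

M(KAlSi₂O₆) = 218.244 g/mol.
Si contributes 2 × 28.085 = 56.170 g per mole.
56.170/218.244 = 0.2574 → 25.74%.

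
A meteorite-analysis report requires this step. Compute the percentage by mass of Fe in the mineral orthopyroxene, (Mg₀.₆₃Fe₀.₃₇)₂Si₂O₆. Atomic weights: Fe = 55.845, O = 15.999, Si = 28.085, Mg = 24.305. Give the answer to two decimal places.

18.44 wt%

Formula mass = 1.26×24.305 + 0.74×55.845 + 2×28.085 + 6×15.999 = 224.114 g/mol, of which 41.325 g is Fe.
So Fe makes up 41.325/224.114 = 0.1844 of the mass, i.e. 18.44%.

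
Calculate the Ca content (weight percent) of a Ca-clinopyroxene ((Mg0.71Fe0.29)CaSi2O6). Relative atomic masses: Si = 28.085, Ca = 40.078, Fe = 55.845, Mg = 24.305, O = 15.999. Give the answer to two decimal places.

M((Mg0.71Fe0.29)CaSi2O6) = 225.694 g/mol.
Ca contributes 1 × 40.078 = 40.078 g per mole.
40.078/225.694 = 0.1776 → 17.76%.

17.76 weight percent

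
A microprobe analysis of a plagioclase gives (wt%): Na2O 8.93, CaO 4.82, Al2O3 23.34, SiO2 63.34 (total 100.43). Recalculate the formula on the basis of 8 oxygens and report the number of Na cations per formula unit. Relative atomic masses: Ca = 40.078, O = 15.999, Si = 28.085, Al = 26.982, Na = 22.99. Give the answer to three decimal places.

8.93 wt% Na2O ÷ 61.979 g/mol = 0.14408 mol, giving 0.28816 Na and 0.14408 O.
4.82 wt% CaO ÷ 56.077 g/mol = 0.08595 mol, giving 0.08595 Ca and 0.08595 O.
23.34 wt% Al2O3 ÷ 101.961 g/mol = 0.22891 mol, giving 0.45782 Al and 0.68673 O.
63.34 wt% SiO2 ÷ 60.083 g/mol = 1.05421 mol, giving 1.05421 Si and 2.10842 O.
Oxygen sums to 3.02518; scaling by 8/3.02518 = 2.64447 puts the formula on 8 O.
Na: 0.28816 × 2.64447 = 0.762 atoms per formula unit.

0.762 Na apfu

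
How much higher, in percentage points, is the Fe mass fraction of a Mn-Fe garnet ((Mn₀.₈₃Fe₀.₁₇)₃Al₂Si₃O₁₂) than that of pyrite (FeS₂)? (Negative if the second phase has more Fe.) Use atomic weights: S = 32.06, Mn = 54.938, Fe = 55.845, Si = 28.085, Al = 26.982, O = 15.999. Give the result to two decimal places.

-40.80 percentage points

Fe in (Mn₀.₈₃Fe₀.₁₇)₃Al₂Si₃O₁₂: molar mass 495.484 g/mol; 0.51×55.845 = 28.481 g → 5.75 wt%.
Fe in FeS₂: molar mass 119.965 g/mol; 1×55.845 = 55.845 g → 46.55 wt%.
Difference = 5.75 − 46.55 = -40.80 percentage points.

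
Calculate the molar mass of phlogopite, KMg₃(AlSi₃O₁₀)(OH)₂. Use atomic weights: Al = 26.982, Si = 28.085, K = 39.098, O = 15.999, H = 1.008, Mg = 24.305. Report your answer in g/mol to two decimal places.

417.25 g/mol

The formula mass is the sum 1(39.098) + 3(24.305) + 1(26.982) + 3(28.085) + 12(15.999) + 2(1.008).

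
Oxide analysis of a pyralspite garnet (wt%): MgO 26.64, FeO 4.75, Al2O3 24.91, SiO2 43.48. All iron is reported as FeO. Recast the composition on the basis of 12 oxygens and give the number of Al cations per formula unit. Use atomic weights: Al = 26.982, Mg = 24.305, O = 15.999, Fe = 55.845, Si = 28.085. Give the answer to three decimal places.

26.64 wt% MgO ÷ 40.304 g/mol = 0.66098 mol, giving 0.66098 Mg and 0.66098 O.
4.75 wt% FeO ÷ 71.844 g/mol = 0.06612 mol, giving 0.06612 Fe and 0.06612 O.
24.91 wt% Al2O3 ÷ 101.961 g/mol = 0.24431 mol, giving 0.48862 Al and 0.73293 O.
43.48 wt% SiO2 ÷ 60.083 g/mol = 0.72367 mol, giving 0.72367 Si and 1.44734 O.
Oxygen sums to 2.90737; scaling by 12/2.90737 = 4.12744 puts the formula on 12 O.
Al: 0.48862 × 4.12744 = 2.017 atoms per formula unit.

2.017 Al apfu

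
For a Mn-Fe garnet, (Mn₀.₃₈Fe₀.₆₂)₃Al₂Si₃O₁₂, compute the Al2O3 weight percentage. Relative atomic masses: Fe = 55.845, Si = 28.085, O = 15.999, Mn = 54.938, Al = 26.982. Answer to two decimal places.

20.53 wt%

M((Mn₀.₃₈Fe₀.₆₂)₃Al₂Si₃O₁₂) = 496.708 g/mol; M(Al2O3) = 101.961 g/mol.
Moles Al2O3 per formula unit = 2 Al ÷ 2 = 1.0000.
Al2O3 fraction = (1.0000 × 101.961) / 496.708 = 101.961/496.708 = 0.2053.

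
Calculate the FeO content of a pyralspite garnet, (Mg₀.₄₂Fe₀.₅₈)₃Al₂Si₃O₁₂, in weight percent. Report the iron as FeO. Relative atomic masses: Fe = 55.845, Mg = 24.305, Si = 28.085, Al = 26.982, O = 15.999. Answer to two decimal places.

27.29 wt%

Molar mass of (Mg₀.₄₂Fe₀.₅₈)₃Al₂Si₃O₁₂ = 1.26·24.305 + 1.74·55.845 + 2·26.982 + 3·28.085 + 12·15.999 = 458.002 g/mol.
Each formula unit contains 1.74 Fe, equivalent to 1.74/1 = 1.7400 mol FeO.
M(FeO) = 1×55.845 + 1×15.999 = 71.844 g/mol.
Mass of FeO per formula unit = 1.7400 × 71.844 = 125.009 g.
FeO wt% = 125.009 / 458.002 × 100 = 27.29%.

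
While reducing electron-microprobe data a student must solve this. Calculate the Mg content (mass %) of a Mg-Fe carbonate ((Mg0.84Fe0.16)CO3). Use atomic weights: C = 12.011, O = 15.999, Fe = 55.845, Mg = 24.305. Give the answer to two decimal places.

M((Mg0.84Fe0.16)CO3) = 89.359 g/mol.
Mg contributes 0.84 × 24.305 = 20.416 g per mole.
20.416/89.359 = 0.2285 → 22.85%.

22.85 mass %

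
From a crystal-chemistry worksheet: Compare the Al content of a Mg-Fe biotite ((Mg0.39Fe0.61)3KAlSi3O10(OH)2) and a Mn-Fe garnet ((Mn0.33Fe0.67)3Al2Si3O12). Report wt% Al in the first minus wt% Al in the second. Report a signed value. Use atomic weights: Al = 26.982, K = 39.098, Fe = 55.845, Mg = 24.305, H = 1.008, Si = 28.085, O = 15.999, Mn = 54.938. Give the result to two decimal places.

-5.18 percentage points

M((Mg0.39Fe0.61)3KAlSi3O10(OH)2) = 474.972 g/mol, so wt% Al = 26.982/474.972 × 100 = 5.68%.
M((Mn0.33Fe0.67)3Al2Si3O12) = 496.844 g/mol, so wt% Al = 53.964/496.844 × 100 = 10.86%.
5.68 − 10.86 = -5.18 pp.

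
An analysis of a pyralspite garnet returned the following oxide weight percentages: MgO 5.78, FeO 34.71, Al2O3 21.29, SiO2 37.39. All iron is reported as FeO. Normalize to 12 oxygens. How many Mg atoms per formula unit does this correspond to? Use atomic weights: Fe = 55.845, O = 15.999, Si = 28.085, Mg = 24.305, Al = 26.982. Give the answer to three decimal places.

MgO (M=40.304): mol = 0.14341; Mg = 0.14341, O = 0.14341.
FeO (M=71.844): mol = 0.48313; Fe = 0.48313, O = 0.48313.
Al2O3 (M=101.961): mol = 0.20881; Al = 0.41762, O = 0.62643.
SiO2 (M=60.083): mol = 0.62231; Si = 0.62231, O = 1.24462.
ΣO = 2.49759; factor = 12/ΣO = 4.80463.
Mg apfu = 0.14341 × 4.80463 = 0.689.

0.689 Mg apfu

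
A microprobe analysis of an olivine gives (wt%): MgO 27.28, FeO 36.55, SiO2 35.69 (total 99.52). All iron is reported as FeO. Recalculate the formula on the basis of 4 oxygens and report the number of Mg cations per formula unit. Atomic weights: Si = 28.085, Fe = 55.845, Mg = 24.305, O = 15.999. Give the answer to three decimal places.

MgO (M=40.304): mol = 0.67686; Mg = 0.67686, O = 0.67686.
FeO (M=71.844): mol = 0.50874; Fe = 0.50874, O = 0.50874.
SiO2 (M=60.083): mol = 0.59401; Si = 0.59401, O = 1.18802.
ΣO = 2.37362; factor = 4/ΣO = 1.68519.
Mg apfu = 0.67686 × 1.68519 = 1.141.

1.141 Mg apfu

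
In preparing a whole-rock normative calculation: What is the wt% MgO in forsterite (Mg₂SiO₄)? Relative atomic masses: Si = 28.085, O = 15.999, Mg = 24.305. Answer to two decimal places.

57.29 wt%

Formula mass = 140.691 g/mol.
2 Mg → 2.0000 mol MgO per formula unit; M(MgO) = 40.304, so MgO mass = 80.608 g.
80.608/140.691 × 100 = 57.29 wt%.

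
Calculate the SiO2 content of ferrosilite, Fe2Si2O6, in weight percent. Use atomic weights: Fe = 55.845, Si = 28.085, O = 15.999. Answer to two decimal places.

45.54 wt%

Formula mass = 263.854 g/mol.
2 Si → 2.0000 mol SiO2 per formula unit; M(SiO2) = 60.083, so SiO2 mass = 120.166 g.
120.166/263.854 × 100 = 45.54 wt%.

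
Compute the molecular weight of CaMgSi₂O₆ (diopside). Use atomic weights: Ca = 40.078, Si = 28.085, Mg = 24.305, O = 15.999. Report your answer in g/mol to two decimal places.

216.55 g/mol

M = 1×40.078 + 1×24.305 + 2×28.085 + 6×15.999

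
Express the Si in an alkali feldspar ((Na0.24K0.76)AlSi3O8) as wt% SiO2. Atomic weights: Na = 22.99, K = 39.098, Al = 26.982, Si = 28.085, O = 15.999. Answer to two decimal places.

65.67 wt%

Molar mass of (Na0.24K0.76)AlSi3O8 = 0.24·22.99 + 0.76·39.098 + 1·26.982 + 3·28.085 + 8·15.999 = 274.461 g/mol.
Each formula unit contains 3 Si, equivalent to 3/1 = 3.0000 mol SiO2.
M(SiO2) = 1×28.085 + 2×15.999 = 60.083 g/mol.
Mass of SiO2 per formula unit = 3.0000 × 60.083 = 180.249 g.
SiO2 wt% = 180.249 / 274.461 × 100 = 65.67%.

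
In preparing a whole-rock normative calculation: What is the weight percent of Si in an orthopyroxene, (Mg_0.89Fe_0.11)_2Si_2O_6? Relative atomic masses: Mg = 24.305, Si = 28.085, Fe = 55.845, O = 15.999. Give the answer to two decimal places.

27.04 mass %

M((Mg_0.89Fe_0.11)_2Si_2O_6) = 207.713 g/mol.
Si contributes 2 × 28.085 = 56.170 g per mole.
56.170/207.713 = 0.2704 → 27.04%.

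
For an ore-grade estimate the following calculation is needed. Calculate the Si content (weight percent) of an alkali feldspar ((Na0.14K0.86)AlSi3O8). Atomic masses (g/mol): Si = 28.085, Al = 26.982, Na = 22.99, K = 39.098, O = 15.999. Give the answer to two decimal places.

30.52 weight percent

Formula mass = 0.14×22.99 + 0.86×39.098 + 1×26.982 + 3×28.085 + 8×15.999 = 276.072 g/mol, of which 84.255 g is Si.
So Si makes up 84.255/276.072 = 0.3052 of the mass, i.e. 30.52%.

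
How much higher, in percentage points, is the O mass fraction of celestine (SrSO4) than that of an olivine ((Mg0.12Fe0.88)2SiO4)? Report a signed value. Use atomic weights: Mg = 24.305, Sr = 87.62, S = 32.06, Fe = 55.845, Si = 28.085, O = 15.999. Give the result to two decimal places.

O in SrSO4: molar mass 183.676 g/mol; 4×15.999 = 63.996 g → 34.84 wt%.
O in (Mg0.12Fe0.88)2SiO4: molar mass 196.201 g/mol; 4×15.999 = 63.996 g → 32.62 wt%.
Difference = 34.84 − 32.62 = 2.22 percentage points.

2.22 percentage points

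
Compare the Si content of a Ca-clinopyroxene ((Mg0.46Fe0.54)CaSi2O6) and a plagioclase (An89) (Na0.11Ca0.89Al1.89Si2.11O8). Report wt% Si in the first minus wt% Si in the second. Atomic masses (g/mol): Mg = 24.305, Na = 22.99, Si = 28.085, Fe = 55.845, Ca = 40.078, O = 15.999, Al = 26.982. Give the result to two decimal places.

2.61 percentage points

M((Mg0.46Fe0.54)CaSi2O6) = 233.579 g/mol, so wt% Si = 56.170/233.579 × 100 = 24.05%.
M(Na0.11Ca0.89Al1.89Si2.11O8) = 276.446 g/mol, so wt% Si = 59.259/276.446 × 100 = 21.44%.
24.05 − 21.44 = 2.61 pp.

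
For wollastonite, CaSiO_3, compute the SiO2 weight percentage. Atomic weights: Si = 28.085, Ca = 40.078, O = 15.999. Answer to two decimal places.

51.72 wt%

Formula mass = 116.160 g/mol.
1 Si → 1.0000 mol SiO2 per formula unit; M(SiO2) = 60.083, so SiO2 mass = 60.083 g.
60.083/116.160 × 100 = 51.72 wt%.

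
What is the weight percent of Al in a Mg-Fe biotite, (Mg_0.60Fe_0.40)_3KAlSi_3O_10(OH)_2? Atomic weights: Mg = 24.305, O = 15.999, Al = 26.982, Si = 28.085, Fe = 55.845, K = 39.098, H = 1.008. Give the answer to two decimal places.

Molar mass of (Mg_0.60Fe_0.40)_3KAlSi_3O_10(OH)_2: 1.80×24.305 + 1.20×55.845 + 1×39.098 + 1×26.982 + 3×28.085 + 12×15.999 + 2×1.008 = 455.102 g/mol.
Mass of Al per formula unit: 1 × 26.982 = 26.982 g.
Weight fraction Al = 26.982 / 455.102 = 0.0593.

5.93 weight percent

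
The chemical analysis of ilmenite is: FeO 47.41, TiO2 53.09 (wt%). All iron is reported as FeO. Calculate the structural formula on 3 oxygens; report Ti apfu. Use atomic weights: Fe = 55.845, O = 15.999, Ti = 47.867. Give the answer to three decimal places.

FeO (M=71.844): mol = 0.65990; Fe = 0.65990, O = 0.65990.
TiO2 (M=79.865): mol = 0.66475; Ti = 0.66475, O = 1.32950.
ΣO = 1.98940; factor = 3/ΣO = 1.50799.
Ti apfu = 0.66475 × 1.50799 = 1.002.

1.002 Ti apfu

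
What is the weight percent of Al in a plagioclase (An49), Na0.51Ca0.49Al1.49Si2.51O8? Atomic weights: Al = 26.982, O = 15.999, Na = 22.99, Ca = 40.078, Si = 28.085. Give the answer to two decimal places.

M(Na0.51Ca0.49Al1.49Si2.51O8) = 270.052 g/mol.
Al contributes 1.49 × 26.982 = 40.203 g per mole.
40.203/270.052 = 0.1489 → 14.89%.

14.89 weight percent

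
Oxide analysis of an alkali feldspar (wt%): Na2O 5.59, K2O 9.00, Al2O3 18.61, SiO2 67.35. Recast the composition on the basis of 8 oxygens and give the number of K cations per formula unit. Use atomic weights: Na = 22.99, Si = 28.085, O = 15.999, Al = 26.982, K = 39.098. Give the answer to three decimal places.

0.514 K apfu

Na2O (M=61.979): mol = 0.09019; Na = 0.18038, O = 0.09019.
K2O (M=94.195): mol = 0.09555; K = 0.19110, O = 0.09555.
Al2O3 (M=101.961): mol = 0.18252; Al = 0.36504, O = 0.54756.
SiO2 (M=60.083): mol = 1.12095; Si = 1.12095, O = 2.24190.
ΣO = 2.97520; factor = 8/ΣO = 2.68889.
K apfu = 0.19110 × 2.68889 = 0.514.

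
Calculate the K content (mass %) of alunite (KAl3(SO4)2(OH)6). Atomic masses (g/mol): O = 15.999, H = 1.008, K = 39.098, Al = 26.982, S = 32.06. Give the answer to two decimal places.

M(KAl3(SO4)2(OH)6) = 414.198 g/mol.
K contributes 1 × 39.098 = 39.098 g per mole.
39.098/414.198 = 0.0944 → 9.44%.

9.44 mass %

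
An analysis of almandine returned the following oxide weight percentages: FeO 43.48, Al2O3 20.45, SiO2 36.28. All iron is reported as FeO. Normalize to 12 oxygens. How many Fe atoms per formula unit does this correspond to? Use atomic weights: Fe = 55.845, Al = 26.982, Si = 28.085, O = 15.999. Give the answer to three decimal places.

3.008 Fe apfu

43.48 wt% FeO ÷ 71.844 g/mol = 0.60520 mol, giving 0.60520 Fe and 0.60520 O.
20.45 wt% Al2O3 ÷ 101.961 g/mol = 0.20057 mol, giving 0.40114 Al and 0.60171 O.
36.28 wt% SiO2 ÷ 60.083 g/mol = 0.60383 mol, giving 0.60383 Si and 1.20766 O.
Oxygen sums to 2.41457; scaling by 12/2.41457 = 4.96983 puts the formula on 12 O.
Fe: 0.60520 × 4.96983 = 3.008 atoms per formula unit.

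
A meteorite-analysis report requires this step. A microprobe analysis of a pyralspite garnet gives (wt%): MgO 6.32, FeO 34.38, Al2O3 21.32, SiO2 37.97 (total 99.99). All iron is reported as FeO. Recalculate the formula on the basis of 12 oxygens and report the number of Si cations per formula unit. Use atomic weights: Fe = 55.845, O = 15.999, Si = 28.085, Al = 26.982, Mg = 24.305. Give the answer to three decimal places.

3.002 Si apfu

MgO: 6.32/40.304 = 0.15681 mol → 0.15681 mol Mg, 0.15681 mol O.
FeO: 34.38/71.844 = 0.47854 mol → 0.47854 mol Fe, 0.47854 mol O.
Al2O3: 21.32/101.961 = 0.20910 mol → 0.41820 mol Al, 0.62730 mol O.
SiO2: 37.97/60.083 = 0.63196 mol → 0.63196 mol Si, 1.26392 mol O.
Total oxygen = 2.52657 mol. Normalization factor = 12/2.52657 = 4.74952.
Si per 12 O = 0.63196 × 4.74952 = 3.002.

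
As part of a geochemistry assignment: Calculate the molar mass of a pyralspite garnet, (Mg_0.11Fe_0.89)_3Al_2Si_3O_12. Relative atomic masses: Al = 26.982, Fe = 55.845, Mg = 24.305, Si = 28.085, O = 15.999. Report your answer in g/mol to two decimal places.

M = 0.33·24.305 + 2.67·55.845 + 2·26.982 + 3·28.085 + 12·15.999

487.33 g/mol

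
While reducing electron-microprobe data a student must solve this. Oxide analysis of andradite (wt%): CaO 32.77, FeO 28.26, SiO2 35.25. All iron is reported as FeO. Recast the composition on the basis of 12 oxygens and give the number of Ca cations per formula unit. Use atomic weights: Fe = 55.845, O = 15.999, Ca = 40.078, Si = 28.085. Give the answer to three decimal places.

3.260 Ca apfu

32.77 wt% CaO ÷ 56.077 g/mol = 0.58438 mol, giving 0.58438 Ca and 0.58438 O.
28.26 wt% FeO ÷ 71.844 g/mol = 0.39335 mol, giving 0.39335 Fe and 0.39335 O.
35.25 wt% SiO2 ÷ 60.083 g/mol = 0.58669 mol, giving 0.58669 Si and 1.17338 O.
Oxygen sums to 2.15111; scaling by 12/2.15111 = 5.57852 puts the formula on 12 O.
Ca: 0.58438 × 5.57852 = 3.260 atoms per formula unit.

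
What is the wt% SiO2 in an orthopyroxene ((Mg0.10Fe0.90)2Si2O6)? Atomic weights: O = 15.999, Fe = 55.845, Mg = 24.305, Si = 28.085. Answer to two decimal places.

46.66 wt%

Molar mass of (Mg0.10Fe0.90)2Si2O6 = 0.20*24.305 + 1.80*55.845 + 2*28.085 + 6*15.999 = 257.546 g/mol.
Each formula unit contains 2 Si, equivalent to 2/1 = 2.0000 mol SiO2.
M(SiO2) = 1×28.085 + 2×15.999 = 60.083 g/mol.
Mass of SiO2 per formula unit = 2.0000 × 60.083 = 120.166 g.
SiO2 wt% = 120.166 / 257.546 × 100 = 46.66%.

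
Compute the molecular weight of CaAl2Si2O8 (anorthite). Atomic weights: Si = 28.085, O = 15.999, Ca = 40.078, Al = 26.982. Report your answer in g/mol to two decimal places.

278.20 g/mol

M = 1(40.078) + 2(26.982) + 2(28.085) + 8(15.999)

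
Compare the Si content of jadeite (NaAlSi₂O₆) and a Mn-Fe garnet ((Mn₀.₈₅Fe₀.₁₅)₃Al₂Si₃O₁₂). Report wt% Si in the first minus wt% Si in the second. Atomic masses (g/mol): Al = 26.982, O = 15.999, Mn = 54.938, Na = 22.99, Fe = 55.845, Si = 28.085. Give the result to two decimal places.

Si in NaAlSi₂O₆: molar mass 202.136 g/mol; 2×28.085 = 56.170 g → 27.79 wt%.
Si in (Mn₀.₈₅Fe₀.₁₅)₃Al₂Si₃O₁₂: molar mass 495.429 g/mol; 3×28.085 = 84.255 g → 17.01 wt%.
Difference = 27.79 − 17.01 = 10.78 percentage points.

10.78 percentage points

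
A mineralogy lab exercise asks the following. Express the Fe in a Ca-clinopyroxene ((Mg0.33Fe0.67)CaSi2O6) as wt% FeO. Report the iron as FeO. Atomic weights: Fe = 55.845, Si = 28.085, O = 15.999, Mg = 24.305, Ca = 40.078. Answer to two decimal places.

20.25 wt%

M((Mg0.33Fe0.67)CaSi2O6) = 237.679 g/mol; M(FeO) = 71.844 g/mol.
Moles FeO per formula unit = 0.67 Fe ÷ 1 = 0.6700.
FeO fraction = (0.6700 × 71.844) / 237.679 = 48.135/237.679 = 0.2025.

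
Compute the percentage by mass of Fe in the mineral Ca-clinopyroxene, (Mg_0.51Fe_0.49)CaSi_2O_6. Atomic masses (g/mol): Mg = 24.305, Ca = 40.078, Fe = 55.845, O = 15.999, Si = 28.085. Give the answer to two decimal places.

11.79 mass %

Formula mass = 0.51*24.305 + 0.49*55.845 + 1*40.078 + 2*28.085 + 6*15.999 = 232.002 g/mol, of which 27.364 g is Fe.
So Fe makes up 27.364/232.002 = 0.1179 of the mass, i.e. 11.79%.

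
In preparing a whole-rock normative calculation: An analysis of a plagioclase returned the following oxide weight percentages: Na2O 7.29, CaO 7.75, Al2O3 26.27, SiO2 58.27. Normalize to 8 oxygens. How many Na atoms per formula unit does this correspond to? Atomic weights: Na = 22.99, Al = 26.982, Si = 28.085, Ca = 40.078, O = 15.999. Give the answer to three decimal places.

0.634 Na apfu

Na2O (M=61.979): mol = 0.11762; Na = 0.23524, O = 0.11762.
CaO (M=56.077): mol = 0.13820; Ca = 0.13820, O = 0.13820.
Al2O3 (M=101.961): mol = 0.25765; Al = 0.51530, O = 0.77295.
SiO2 (M=60.083): mol = 0.96983; Si = 0.96983, O = 1.93966.
ΣO = 2.96843; factor = 8/ΣO = 2.69503.
Na apfu = 0.23524 × 2.69503 = 0.634.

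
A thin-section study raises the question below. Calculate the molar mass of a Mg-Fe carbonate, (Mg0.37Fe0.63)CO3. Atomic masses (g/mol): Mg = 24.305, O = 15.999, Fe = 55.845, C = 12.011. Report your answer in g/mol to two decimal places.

104.18 g/mol

The formula mass is the sum 0.37*24.305 + 0.63*55.845 + 1*12.011 + 3*15.999.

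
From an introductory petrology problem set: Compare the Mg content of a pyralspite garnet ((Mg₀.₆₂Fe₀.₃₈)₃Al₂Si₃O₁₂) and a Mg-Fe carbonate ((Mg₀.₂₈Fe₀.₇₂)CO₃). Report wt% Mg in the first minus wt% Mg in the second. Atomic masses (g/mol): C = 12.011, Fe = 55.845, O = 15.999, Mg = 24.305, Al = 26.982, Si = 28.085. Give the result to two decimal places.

3.94 percentage points

M((Mg₀.₆₂Fe₀.₃₈)₃Al₂Si₃O₁₂) = 439.078 g/mol, so wt% Mg = 45.207/439.078 × 100 = 10.30%.
M((Mg₀.₂₈Fe₀.₇₂)CO₃) = 107.022 g/mol, so wt% Mg = 6.805/107.022 × 100 = 6.36%.
10.30 − 6.36 = 3.94 pp.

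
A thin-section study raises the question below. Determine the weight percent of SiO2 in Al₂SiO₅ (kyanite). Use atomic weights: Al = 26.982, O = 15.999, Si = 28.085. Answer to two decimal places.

37.08 wt%

Formula mass = 162.044 g/mol.
1 Si → 1.0000 mol SiO2 per formula unit; M(SiO2) = 60.083, so SiO2 mass = 60.083 g.
60.083/162.044 × 100 = 37.08 wt%.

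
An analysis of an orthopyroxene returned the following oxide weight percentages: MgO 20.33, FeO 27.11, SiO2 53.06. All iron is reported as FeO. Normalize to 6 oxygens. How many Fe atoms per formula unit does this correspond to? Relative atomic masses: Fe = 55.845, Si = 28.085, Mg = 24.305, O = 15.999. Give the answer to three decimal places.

MgO: 20.33/40.304 = 0.50442 mol → 0.50442 mol Mg, 0.50442 mol O.
FeO: 27.11/71.844 = 0.37735 mol → 0.37735 mol Fe, 0.37735 mol O.
SiO2: 53.06/60.083 = 0.88311 mol → 0.88311 mol Si, 1.76622 mol O.
Total oxygen = 2.64799 mol. Normalization factor = 6/2.64799 = 2.26587.
Fe per 6 O = 0.37735 × 2.26587 = 0.855.

0.855 Fe apfu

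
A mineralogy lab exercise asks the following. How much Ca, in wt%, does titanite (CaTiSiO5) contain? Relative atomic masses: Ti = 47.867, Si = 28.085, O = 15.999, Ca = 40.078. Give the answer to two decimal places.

20.45 wt%

M(CaTiSiO5) = 196.025 g/mol.
Ca contributes 1 × 40.078 = 40.078 g per mole.
40.078/196.025 = 0.2045 → 20.45%.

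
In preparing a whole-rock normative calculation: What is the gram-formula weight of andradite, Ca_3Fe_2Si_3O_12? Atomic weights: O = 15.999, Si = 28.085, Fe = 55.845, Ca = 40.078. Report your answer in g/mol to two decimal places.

508.17 g/mol

Ca: 3 × 40.078 = 120.2340
Fe: 2 × 55.845 = 111.6900
Si: 3 × 28.085 = 84.2550
O: 12 × 15.999 = 191.9880
Summing the contributions gives the formula mass.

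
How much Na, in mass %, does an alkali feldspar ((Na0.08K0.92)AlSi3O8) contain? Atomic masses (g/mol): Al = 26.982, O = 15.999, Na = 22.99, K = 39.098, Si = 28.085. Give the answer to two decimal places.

Formula mass = 0.08·22.99 + 0.92·39.098 + 1·26.982 + 3·28.085 + 8·15.999 = 277.038 g/mol, of which 1.839 g is Na.
So Na makes up 1.839/277.038 = 0.0066 of the mass, i.e. 0.66%.

0.66 mass %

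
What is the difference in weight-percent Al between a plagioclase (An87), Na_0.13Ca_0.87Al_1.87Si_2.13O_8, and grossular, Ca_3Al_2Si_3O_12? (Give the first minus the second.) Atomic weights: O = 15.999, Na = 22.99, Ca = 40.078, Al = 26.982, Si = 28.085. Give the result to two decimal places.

6.29 percentage points

M(Na_0.13Ca_0.87Al_1.87Si_2.13O_8) = 276.126 g/mol, so wt% Al = 50.456/276.126 × 100 = 18.27%.
M(Ca_3Al_2Si_3O_12) = 450.441 g/mol, so wt% Al = 53.964/450.441 × 100 = 11.98%.
18.27 − 11.98 = 6.29 pp.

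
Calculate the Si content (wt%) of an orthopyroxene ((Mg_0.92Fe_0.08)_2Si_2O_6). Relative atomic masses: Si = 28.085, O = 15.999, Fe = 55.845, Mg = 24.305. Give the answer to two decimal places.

27.29 wt%

M((Mg_0.92Fe_0.08)_2Si_2O_6) = 205.820 g/mol.
Si contributes 2 × 28.085 = 56.170 g per mole.
56.170/205.820 = 0.2729 → 27.29%.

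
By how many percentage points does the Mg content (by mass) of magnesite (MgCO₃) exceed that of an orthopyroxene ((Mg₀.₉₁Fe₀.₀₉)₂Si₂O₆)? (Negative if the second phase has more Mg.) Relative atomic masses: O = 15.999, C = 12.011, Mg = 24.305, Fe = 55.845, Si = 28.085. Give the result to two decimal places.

Mg in MgCO₃: molar mass 84.313 g/mol; 1×24.305 = 24.305 g → 28.83 wt%.
Mg in (Mg₀.₉₁Fe₀.₀₉)₂Si₂O₆: molar mass 206.451 g/mol; 1.82×24.305 = 44.235 g → 21.43 wt%.
Difference = 28.83 − 21.43 = 7.40 percentage points.

7.40 percentage points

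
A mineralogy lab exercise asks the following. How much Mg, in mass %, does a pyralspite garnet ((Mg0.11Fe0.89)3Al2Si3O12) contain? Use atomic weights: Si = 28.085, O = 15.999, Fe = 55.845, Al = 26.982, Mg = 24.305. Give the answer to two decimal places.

Molar mass of (Mg0.11Fe0.89)3Al2Si3O12: 0.33*24.305 + 2.67*55.845 + 2*26.982 + 3*28.085 + 12*15.999 = 487.334 g/mol.
Mass of Mg per formula unit: 0.33 × 24.305 = 8.021 g.
Weight fraction Mg = 8.021 / 487.334 = 0.0165.

1.65 mass %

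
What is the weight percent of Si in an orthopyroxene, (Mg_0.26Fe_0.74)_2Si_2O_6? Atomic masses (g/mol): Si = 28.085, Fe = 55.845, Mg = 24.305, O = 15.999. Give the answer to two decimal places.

22.70 wt%

Formula mass = 0.52·24.305 + 1.48·55.845 + 2·28.085 + 6·15.999 = 247.453 g/mol, of which 56.170 g is Si.
So Si makes up 56.170/247.453 = 0.2270 of the mass, i.e. 22.70%.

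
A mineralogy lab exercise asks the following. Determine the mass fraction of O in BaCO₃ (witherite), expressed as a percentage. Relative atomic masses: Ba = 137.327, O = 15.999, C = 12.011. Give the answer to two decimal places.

24.32 wt%

Molar mass of BaCO₃: 1·137.327 + 1·12.011 + 3·15.999 = 197.335 g/mol.
Mass of O per formula unit: 3 × 15.999 = 47.997 g.
Weight fraction O = 47.997 / 197.335 = 0.2432.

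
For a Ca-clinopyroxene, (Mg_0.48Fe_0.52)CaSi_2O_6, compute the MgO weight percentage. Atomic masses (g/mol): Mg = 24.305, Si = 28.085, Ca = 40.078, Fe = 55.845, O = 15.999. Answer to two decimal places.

M((Mg_0.48Fe_0.52)CaSi_2O_6) = 232.948 g/mol; M(MgO) = 40.304 g/mol.
Moles MgO per formula unit = 0.48 Mg ÷ 1 = 0.4800.
MgO fraction = (0.4800 × 40.304) / 232.948 = 19.346/232.948 = 0.0830.

8.30 wt%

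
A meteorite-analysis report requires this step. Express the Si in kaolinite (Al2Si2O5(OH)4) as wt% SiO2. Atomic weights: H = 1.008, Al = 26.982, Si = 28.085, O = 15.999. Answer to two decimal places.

Formula mass = 258.157 g/mol.
2 Si → 2.0000 mol SiO2 per formula unit; M(SiO2) = 60.083, so SiO2 mass = 120.166 g.
120.166/258.157 × 100 = 46.55 wt%.

46.55 wt%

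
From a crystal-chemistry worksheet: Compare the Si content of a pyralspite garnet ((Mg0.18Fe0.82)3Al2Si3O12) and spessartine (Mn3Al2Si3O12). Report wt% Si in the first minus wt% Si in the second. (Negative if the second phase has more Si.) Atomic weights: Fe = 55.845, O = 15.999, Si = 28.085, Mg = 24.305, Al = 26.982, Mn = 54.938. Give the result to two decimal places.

First mineral: 84.255 g Si in 480.710 g formula = 17.53 wt% Si.
Second mineral: 84.255 g Si in 495.021 g formula = 17.02 wt% Si.
17.53% − 17.02% gives a difference of 0.51 percentage points.

0.51 percentage points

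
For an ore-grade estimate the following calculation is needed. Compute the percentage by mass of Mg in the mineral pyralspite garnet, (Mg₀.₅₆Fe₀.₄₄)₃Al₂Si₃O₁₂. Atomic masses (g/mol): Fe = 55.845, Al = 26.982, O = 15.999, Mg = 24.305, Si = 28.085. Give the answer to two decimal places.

M((Mg₀.₅₆Fe₀.₄₄)₃Al₂Si₃O₁₂) = 444.755 g/mol.
Mg contributes 1.68 × 24.305 = 40.832 g per mole.
40.832/444.755 = 0.0918 → 9.18%.

9.18 wt%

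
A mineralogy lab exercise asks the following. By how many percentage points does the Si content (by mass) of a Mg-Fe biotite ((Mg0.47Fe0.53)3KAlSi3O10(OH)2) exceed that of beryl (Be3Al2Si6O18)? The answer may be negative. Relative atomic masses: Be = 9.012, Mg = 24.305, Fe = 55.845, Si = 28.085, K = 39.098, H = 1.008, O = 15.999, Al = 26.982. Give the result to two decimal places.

-13.32 percentage points

Si in (Mg0.47Fe0.53)3KAlSi3O10(OH)2: molar mass 467.403 g/mol; 3×28.085 = 84.255 g → 18.03 wt%.
Si in Be3Al2Si6O18: molar mass 537.492 g/mol; 6×28.085 = 168.510 g → 31.35 wt%.
Difference = 18.03 − 31.35 = -13.32 percentage points.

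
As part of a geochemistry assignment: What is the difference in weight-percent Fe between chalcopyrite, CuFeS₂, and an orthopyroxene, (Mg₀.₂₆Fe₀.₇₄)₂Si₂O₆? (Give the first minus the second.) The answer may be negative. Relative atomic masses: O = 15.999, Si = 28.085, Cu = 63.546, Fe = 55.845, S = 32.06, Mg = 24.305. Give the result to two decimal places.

-2.97 percentage points

Fe in CuFeS₂: molar mass 183.511 g/mol; 1×55.845 = 55.845 g → 30.43 wt%.
Fe in (Mg₀.₂₆Fe₀.₇₄)₂Si₂O₆: molar mass 247.453 g/mol; 1.48×55.845 = 82.651 g → 33.40 wt%.
Difference = 30.43 − 33.40 = -2.97 percentage points.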